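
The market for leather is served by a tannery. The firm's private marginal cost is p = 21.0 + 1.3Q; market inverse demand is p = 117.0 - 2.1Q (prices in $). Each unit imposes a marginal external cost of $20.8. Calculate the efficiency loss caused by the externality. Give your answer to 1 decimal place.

Market equilibrium (private): 21.0 + 1.3Q = 117.0 - 2.1Q → Q_m = 28.2353.
Social marginal cost = private MC + MEC = 41.8 + 1.3Q.
Set SMC = demand: 41.8 + 1.3Q = 117.0 - 2.1Q → Q* = 22.1176.
Between Q* and Q_m the wedge SMC − demand runs linearly from 0 to MEC(Q_m), so the loss is a triangle.
DWL = ½ × 6.1177 × 20.8000 = 63.6241.

DWL = $63.6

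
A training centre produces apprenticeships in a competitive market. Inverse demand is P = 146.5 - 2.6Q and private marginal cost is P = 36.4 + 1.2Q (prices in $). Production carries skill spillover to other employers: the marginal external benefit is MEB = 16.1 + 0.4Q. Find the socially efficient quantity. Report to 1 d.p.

Q* = 37.1

Social marginal cost = private MC − MEB = 20.3 + 0.8Q.
Set SMC = demand: 20.3 + 0.8Q = 146.5 - 2.6Q → Q* = 37.1176.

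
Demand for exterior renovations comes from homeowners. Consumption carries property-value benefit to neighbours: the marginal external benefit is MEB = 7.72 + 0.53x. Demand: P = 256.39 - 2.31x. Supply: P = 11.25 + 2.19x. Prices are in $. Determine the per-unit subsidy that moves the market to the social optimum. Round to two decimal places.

Social marginal benefit = demand + MEB = 264.11 - 1.78x.
Set SMB = MC: 264.11 - 1.78x = 11.25 + 2.19x → x* = 63.6927.
The Pigouvian subsidy equals MEB at x*: 7.72 + 0.53×63.6927 = 41.4771.

subsidy = $41.48 per unit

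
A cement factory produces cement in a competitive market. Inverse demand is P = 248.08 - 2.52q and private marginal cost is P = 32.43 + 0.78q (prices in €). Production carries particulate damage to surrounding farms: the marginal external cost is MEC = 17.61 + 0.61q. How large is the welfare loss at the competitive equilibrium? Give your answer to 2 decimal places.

DWL = €422.39

Market equilibrium (private): 32.43 + 0.78q = 248.08 - 2.52q → q_m = 65.3485.
Social marginal cost = private MC + MEC = 50.04 + 1.39q.
Set SMC = demand: 50.04 + 1.39q = 248.08 - 2.52q → q* = 50.6496.
The loss is the area between SMC and demand from q* to q_m; with linear curves that's a triangle of height MEC(q_m).
DWL = ½ × 14.6989 × 57.4726 = 422.3920.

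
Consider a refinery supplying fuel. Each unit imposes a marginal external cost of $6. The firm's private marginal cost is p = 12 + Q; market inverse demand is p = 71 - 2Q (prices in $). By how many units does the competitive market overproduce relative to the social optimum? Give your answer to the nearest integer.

2 units

Market equilibrium (private): 12 + Q = 71 - 2Q → Q_m = 19.6667.
Social marginal cost = private MC + MEC = 18 + Q.
Set SMC = demand: 18 + Q = 71 - 2Q → Q* = 17.6667.
Gap = |19.6667 − 17.6667| = 2.0000.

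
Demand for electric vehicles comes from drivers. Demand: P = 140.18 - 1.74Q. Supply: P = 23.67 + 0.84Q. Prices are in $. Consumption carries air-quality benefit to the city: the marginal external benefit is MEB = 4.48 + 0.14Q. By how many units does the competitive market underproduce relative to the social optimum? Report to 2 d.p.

Market equilibrium (private): 23.67 + 0.84Q = 140.18 - 1.74Q → Q_m = 45.1589.
Social marginal benefit = demand + MEB = 144.66 - 1.60Q.
Set SMB = MC: 144.66 - 1.60Q = 23.67 + 0.84Q → Q* = 49.5861.
Gap = |45.1589 − 49.5861| = 4.4272.

4.43 units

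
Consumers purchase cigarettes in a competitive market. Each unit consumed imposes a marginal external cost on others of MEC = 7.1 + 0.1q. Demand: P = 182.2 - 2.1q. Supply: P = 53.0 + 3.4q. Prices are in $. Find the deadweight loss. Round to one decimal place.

DWL = $8.0

Market equilibrium (private): 53.0 + 3.4q = 182.2 - 2.1q → q_m = 23.4909.
Social marginal benefit = demand − MEC = 175.1 - 2.2q.
Set SMB = MC: 175.1 - 2.2q = 53.0 + 3.4q → q* = 21.8036.
The welfare-loss triangle has base |q_m − q*| and height MEC(q_m) (the vertical gap between SMB and MC is zero at q* and MEC at q_m).
DWL = ½ × 1.6873 × 9.4491 = 7.9717.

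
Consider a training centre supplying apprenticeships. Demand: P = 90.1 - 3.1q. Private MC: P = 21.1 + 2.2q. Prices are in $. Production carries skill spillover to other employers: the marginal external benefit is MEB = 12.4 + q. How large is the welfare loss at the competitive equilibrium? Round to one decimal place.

DWL = $75.1

Market equilibrium (private): 21.1 + 2.2q = 90.1 - 3.1q → q_m = 13.0189.
Social marginal cost = private MC − MEB = 8.7 + 1.2q.
Set SMC = demand: 8.7 + 1.2q = 90.1 - 3.1q → q* = 18.9302.
The welfare-loss triangle has base |q_m − q*| and height MEB(q_m) (the vertical gap between SMC and demand is zero at q* and MEB at q_m).
DWL = ½ × 5.9113 × 25.4189 = 75.1294.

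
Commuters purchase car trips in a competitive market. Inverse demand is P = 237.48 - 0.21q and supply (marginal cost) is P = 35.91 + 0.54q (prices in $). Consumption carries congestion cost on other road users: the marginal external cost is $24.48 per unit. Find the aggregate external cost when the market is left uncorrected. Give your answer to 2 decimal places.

Market equilibrium (private): 35.91 + 0.54q = 237.48 - 0.21q → q_m = 268.7600.
Total external cost = MEC × q_m = 24.48 × 268.7600 = 6579.2448.

$6579.24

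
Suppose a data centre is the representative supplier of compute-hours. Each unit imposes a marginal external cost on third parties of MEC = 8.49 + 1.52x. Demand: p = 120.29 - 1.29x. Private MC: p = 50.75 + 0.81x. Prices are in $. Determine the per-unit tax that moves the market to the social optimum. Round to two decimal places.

Social marginal cost = private MC + MEC = 59.24 + 2.33x.
Set SMC = demand: 59.24 + 2.33x = 120.29 - 1.29x → x* = 16.8646.
The Pigouvian tax equals MEC at x*: 8.49 + 1.52×16.8646 = 34.1242.

tax = $34.12 per unit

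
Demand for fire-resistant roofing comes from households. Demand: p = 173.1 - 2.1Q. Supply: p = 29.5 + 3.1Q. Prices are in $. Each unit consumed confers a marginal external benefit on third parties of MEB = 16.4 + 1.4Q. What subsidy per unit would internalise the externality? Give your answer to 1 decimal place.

Social marginal benefit = demand + MEB = 189.5 - 0.7Q.
Set SMB = MC: 189.5 - 0.7Q = 29.5 + 3.1Q → Q* = 42.1053.
The Pigouvian subsidy equals MEB at Q*: 16.4 + 1.4×42.1053 = 75.3474.

subsidy = $75.3 per unit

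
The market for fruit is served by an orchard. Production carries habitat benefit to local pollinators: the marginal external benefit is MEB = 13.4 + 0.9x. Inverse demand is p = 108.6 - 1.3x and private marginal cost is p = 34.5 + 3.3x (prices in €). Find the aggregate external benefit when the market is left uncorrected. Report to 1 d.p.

Market equilibrium (private): 34.5 + 3.3x = 108.6 - 1.3x → x_m = 16.1087.
Total external benefit = ∫₀^{x_m} (13.4 + 0.9x) dx = 13.4×16.1087 + ½×0.9×16.1087² = 332.6272.

€332.6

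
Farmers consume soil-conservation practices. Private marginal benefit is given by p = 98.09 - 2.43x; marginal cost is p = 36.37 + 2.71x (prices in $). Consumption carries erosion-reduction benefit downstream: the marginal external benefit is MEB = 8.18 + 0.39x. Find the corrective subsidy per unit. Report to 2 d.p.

Social marginal benefit = demand + MEB = 106.27 - 2.04x.
Set SMB = MC: 106.27 - 2.04x = 36.37 + 2.71x → x* = 14.7158.
The Pigouvian subsidy equals MEB at x*: 8.18 + 0.39×14.7158 = 13.9192.

subsidy = $13.92 per unit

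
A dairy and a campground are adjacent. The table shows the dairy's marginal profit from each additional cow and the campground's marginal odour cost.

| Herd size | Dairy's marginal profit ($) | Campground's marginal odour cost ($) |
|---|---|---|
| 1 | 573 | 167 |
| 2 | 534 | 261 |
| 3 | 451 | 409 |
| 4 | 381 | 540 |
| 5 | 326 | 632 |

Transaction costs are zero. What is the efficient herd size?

3

Bargaining reaches the level where marginal profit last exceeds marginal odour cost.
That holds through level 3 (451 ≥ 409) but not at 4 (381 < 540).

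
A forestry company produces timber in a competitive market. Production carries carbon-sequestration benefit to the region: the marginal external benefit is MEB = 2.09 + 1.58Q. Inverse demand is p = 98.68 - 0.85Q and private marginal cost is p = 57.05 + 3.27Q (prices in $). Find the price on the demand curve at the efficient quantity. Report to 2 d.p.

Social marginal cost = private MC − MEB = 54.96 + 1.69Q.
Set SMC = demand: 54.96 + 1.69Q = 98.68 - 0.85Q → Q* = 17.2126.
Consumer price on the demand curve at Q*: 98.68 − 0.85×17.2126 = 84.0493.

P = $84.05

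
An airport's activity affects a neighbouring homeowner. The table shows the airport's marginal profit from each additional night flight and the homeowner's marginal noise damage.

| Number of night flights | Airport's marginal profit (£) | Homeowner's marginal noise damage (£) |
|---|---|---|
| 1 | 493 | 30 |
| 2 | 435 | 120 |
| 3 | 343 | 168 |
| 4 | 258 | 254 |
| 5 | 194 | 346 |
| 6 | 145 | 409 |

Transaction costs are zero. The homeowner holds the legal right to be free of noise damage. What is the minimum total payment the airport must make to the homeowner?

£572

Efficient level: marginal profit ≥ marginal noise damage through level 4, so k* = 4.
With the homeowner holding the right, the airport must at least compensate total damage at k*: 30 + 120 + 168 + 254 = 572.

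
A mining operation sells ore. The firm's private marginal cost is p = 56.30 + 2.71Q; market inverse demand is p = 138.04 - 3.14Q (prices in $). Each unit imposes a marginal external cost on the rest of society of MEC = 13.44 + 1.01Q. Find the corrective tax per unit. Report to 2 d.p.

tax = $23.50 per unit

Social marginal cost = private MC + MEC = 69.74 + 3.72Q.
Set SMC = demand: 69.74 + 3.72Q = 138.04 - 3.14Q → Q* = 9.9563.
The Pigouvian tax equals MEC at Q*: 13.44 + 1.01×9.9563 = 23.4959.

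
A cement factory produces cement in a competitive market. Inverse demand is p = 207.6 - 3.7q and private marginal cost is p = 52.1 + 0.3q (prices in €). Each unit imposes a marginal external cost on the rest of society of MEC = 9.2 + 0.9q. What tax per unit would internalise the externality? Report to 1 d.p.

tax = €36.1 per unit

Social marginal cost = private MC + MEC = 61.3 + 1.2q.
Set SMC = demand: 61.3 + 1.2q = 207.6 - 3.7q → q* = 29.8571.
The Pigouvian tax equals MEC at q*: 9.2 + 0.9×29.8571 = 36.0714.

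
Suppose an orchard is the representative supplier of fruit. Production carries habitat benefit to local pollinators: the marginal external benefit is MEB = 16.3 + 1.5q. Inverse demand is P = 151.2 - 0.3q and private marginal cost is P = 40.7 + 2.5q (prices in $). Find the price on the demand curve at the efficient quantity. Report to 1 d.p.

Social marginal cost = private MC − MEB = 24.4 + q.
Set SMC = demand: 24.4 + q = 151.2 - 0.3q → q* = 97.5385.
Consumer price on the demand curve at q*: 151.2 − 0.3×97.5385 = 121.9385.

P = $121.9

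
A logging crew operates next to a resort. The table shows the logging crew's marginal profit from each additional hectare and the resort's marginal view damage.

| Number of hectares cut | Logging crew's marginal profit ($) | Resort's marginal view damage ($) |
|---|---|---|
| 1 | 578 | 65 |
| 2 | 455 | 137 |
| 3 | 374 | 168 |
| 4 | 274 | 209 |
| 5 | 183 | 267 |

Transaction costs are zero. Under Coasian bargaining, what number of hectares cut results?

Bargaining reaches the level where marginal profit last exceeds marginal view damage.
That holds through level 4 (274 ≥ 209) but not at 5 (183 < 267).

4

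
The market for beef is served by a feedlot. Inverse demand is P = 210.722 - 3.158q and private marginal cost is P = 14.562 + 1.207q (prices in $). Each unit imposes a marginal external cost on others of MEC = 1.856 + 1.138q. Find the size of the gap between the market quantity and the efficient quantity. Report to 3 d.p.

Market equilibrium (private): 14.562 + 1.207q = 210.722 - 3.158q → q_m = 44.9393.
Social marginal cost = private MC + MEC = 16.418 + 2.345q.
Set SMC = demand: 16.418 + 2.345q = 210.722 - 3.158q → q* = 35.3087.
Gap = |44.9393 − 35.3087| = 9.6306.

9.631 units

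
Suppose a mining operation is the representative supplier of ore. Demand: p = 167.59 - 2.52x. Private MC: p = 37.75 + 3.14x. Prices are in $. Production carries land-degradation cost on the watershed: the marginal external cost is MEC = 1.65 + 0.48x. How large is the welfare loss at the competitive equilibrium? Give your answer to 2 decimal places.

DWL = $13.05

Market equilibrium (private): 37.75 + 3.14x = 167.59 - 2.52x → x_m = 22.9399.
Social marginal cost = private MC + MEC = 39.40 + 3.62x.
Set SMC = demand: 39.40 + 3.62x = 167.59 - 2.52x → x* = 20.8779.
Between x* and x_m the wedge SMC − demand runs linearly from 0 to MEC(x_m), so the loss is a triangle.
DWL = ½ × 2.0620 × 12.6612 = 13.0537.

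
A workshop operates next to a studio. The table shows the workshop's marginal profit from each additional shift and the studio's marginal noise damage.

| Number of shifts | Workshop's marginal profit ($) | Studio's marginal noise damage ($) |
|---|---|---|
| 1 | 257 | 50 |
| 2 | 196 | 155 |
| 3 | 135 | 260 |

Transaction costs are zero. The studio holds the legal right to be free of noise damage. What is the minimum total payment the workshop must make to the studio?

Efficient level: marginal profit ≥ marginal noise damage through level 2, so k* = 2.
With the studio holding the right, the workshop must at least compensate total damage at k*: 50 + 155 = 205.

$205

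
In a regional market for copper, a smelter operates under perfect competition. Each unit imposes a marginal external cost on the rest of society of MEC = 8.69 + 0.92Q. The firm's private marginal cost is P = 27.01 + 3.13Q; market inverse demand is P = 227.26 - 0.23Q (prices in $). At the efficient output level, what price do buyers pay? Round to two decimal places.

Social marginal cost = private MC + MEC = 35.70 + 4.05Q.
Set SMC = demand: 35.70 + 4.05Q = 227.26 - 0.23Q → Q* = 44.7570.
Consumer price on the demand curve at Q*: 227.26 − 0.23×44.7570 = 216.9659.

P = $216.97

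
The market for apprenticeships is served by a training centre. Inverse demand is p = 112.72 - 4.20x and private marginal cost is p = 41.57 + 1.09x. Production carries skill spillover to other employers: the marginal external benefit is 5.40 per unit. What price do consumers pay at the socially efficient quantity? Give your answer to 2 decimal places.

Social marginal cost = private MC − MEB = 36.17 + 1.09x.
Set SMC = demand: 36.17 + 1.09x = 112.72 - 4.20x → x* = 14.4707.
Consumer price on the demand curve at x*: 112.72 − 4.20×14.4707 = 51.9431.

P = 51.94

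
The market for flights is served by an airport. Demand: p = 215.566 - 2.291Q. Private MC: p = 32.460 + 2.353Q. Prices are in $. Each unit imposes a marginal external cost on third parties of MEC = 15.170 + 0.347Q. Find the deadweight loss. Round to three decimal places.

DWL = $83.392

Market equilibrium (private): 32.460 + 2.353Q = 215.566 - 2.291Q → Q_m = 39.4285.
Social marginal cost = private MC + MEC = 47.630 + 2.700Q.
Set SMC = demand: 47.630 + 2.700Q = 215.566 - 2.291Q → Q* = 33.6478.
Height of the DWL triangle at Q_m is SMC(Q_m) − demand(Q_m) = MEC(Q_m) = 28.8517.
DWL = ½ × 5.7807 × 28.8517 = 83.3915.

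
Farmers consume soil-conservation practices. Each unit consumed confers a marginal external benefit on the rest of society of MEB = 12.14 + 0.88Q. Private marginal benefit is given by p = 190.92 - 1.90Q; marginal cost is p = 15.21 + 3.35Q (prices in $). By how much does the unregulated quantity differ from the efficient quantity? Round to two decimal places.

9.52 units

Market equilibrium (private): 15.21 + 3.35Q = 190.92 - 1.90Q → Q_m = 33.4686.
Social marginal benefit = demand + MEB = 203.06 - 1.02Q.
Set SMB = MC: 203.06 - 1.02Q = 15.21 + 3.35Q → Q* = 42.9863.
Gap = |33.4686 − 42.9863| = 9.5177.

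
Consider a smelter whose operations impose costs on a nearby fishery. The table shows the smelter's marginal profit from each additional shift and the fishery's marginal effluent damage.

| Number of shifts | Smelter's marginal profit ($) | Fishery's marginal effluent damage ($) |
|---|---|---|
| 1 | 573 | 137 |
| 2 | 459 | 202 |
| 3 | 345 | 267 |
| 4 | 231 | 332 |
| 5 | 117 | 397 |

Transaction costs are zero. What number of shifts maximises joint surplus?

Bargaining reaches the level where marginal profit last exceeds marginal effluent damage.
That holds through level 3 (345 ≥ 267) but not at 4 (231 < 332).

3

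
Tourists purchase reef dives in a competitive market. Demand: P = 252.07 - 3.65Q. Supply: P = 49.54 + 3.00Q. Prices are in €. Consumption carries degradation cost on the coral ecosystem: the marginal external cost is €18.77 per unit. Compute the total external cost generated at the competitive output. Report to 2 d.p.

€571.65

Market equilibrium (private): 49.54 + 3.00Q = 252.07 - 3.65Q → Q_m = 30.4556.
Total external cost = MEC × Q_m = 18.77 × 30.4556 = 571.6516.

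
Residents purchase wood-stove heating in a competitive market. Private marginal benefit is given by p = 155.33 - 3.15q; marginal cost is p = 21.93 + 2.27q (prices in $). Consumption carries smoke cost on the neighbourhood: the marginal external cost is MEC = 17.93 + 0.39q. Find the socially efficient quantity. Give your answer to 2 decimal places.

q* = 19.87

Social marginal benefit = demand − MEC = 137.40 - 3.54q.
Set SMB = MC: 137.40 - 3.54q = 21.93 + 2.27q → q* = 19.8744.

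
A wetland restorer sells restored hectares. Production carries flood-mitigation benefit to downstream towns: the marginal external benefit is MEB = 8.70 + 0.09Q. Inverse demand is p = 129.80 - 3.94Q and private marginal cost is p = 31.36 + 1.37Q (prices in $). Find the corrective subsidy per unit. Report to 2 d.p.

subsidy = $10.55 per unit

Social marginal cost = private MC − MEB = 22.66 + 1.28Q.
Set SMC = demand: 22.66 + 1.28Q = 129.80 - 3.94Q → Q* = 20.5249.
The Pigouvian subsidy equals MEB at Q*: 8.70 + 0.09×20.5249 = 10.5472.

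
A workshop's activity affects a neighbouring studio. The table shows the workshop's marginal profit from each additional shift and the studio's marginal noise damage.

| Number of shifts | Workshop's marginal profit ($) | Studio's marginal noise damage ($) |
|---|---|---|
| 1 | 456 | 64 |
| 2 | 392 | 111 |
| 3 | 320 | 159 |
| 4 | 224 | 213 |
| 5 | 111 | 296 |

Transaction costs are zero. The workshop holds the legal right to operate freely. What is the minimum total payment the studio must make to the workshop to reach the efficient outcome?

$111

Left alone the workshop would choose level 5 (marginal profit stays positive).
Efficient level: k* = 4 (marginal profit ≥ marginal noise damage through 4).
The studio must at least cover the workshop's forgone profit from cutting 5→4: 111 = 111.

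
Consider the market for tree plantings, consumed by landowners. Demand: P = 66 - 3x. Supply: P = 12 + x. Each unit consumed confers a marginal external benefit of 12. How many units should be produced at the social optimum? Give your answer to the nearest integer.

x* = 17

Social marginal benefit = demand + MEB = 78 - 3x.
Set SMB = MC: 78 - 3x = 12 + x → x* = 16.5000.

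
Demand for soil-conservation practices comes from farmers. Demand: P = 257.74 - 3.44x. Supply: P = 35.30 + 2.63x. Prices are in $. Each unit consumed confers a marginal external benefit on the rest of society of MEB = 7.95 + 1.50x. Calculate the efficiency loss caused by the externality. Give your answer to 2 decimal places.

Market equilibrium (private): 35.30 + 2.63x = 257.74 - 3.44x → x_m = 36.6458.
Social marginal benefit = demand + MEB = 265.69 - 1.94x.
Set SMB = MC: 265.69 - 1.94x = 35.30 + 2.63x → x* = 50.4136.
Height of the DWL triangle at x_m is SMB(x_m) − MC(x_m) = MEB(x_m) = 62.9187.
DWL = ½ × 13.7678 × 62.9187 = 433.1260.

DWL = $433.13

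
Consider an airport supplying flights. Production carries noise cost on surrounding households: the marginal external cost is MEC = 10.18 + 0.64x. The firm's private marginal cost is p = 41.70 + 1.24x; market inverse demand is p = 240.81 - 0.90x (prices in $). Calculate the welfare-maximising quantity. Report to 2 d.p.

Social marginal cost = private MC + MEC = 51.88 + 1.88x.
Set SMC = demand: 51.88 + 1.88x = 240.81 - 0.90x → x* = 67.9604.

x* = 67.96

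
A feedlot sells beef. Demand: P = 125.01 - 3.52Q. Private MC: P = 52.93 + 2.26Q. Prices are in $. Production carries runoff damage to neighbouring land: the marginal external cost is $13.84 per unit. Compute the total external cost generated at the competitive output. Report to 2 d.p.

Market equilibrium (private): 52.93 + 2.26Q = 125.01 - 3.52Q → Q_m = 12.4706.
Total external cost = MEC × Q_m = 13.84 × 12.4706 = 172.5931.

$172.59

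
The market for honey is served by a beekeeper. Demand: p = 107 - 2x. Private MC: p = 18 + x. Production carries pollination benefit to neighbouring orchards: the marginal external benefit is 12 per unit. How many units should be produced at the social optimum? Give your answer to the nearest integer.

x* = 34

Social marginal cost = private MC − MEB = 6 + x.
Set SMC = demand: 6 + x = 107 - 2x → x* = 33.6667.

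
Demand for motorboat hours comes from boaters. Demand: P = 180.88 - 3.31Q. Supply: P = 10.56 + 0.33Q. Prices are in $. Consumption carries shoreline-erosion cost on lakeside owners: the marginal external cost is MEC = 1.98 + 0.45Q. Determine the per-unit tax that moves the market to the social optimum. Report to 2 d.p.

Social marginal benefit = demand − MEC = 178.90 - 3.76Q.
Set SMB = MC: 178.90 - 3.76Q = 10.56 + 0.33Q → Q* = 41.1589.
The Pigouvian tax equals MEC at Q*: 1.98 + 0.45×41.1589 = 20.5015.

tax = $20.50 per unit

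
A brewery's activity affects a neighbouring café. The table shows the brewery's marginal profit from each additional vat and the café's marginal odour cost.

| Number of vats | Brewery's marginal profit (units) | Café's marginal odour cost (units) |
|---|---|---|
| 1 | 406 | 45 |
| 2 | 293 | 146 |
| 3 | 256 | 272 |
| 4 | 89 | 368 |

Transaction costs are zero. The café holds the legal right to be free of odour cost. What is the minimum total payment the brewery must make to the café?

191

Efficient level: marginal profit ≥ marginal odour cost through level 2, so k* = 2.
With the café holding the right, the brewery must at least compensate total damage at k*: 45 + 146 = 191.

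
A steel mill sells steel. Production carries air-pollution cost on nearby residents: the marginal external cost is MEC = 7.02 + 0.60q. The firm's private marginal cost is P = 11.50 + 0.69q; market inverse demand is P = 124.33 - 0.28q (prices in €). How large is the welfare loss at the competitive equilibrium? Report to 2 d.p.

Market equilibrium (private): 11.50 + 0.69q = 124.33 - 0.28q → q_m = 116.3196.
Social marginal cost = private MC + MEC = 18.52 + 1.29q.
Set SMC = demand: 18.52 + 1.29q = 124.33 - 0.28q → q* = 67.3949.
Height of the DWL triangle at q_m is SMC(q_m) − demand(q_m) = MEC(q_m) = 76.8118.
DWL = ½ × 48.9247 × 76.8118 = 1878.9971.

DWL = €1879.00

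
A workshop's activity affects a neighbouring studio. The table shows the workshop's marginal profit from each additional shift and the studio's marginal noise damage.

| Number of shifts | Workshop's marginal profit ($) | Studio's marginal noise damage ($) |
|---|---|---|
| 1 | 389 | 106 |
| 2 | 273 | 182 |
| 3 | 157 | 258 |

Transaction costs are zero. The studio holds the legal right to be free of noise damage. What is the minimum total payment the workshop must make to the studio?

$288

Efficient level: marginal profit ≥ marginal noise damage through level 2, so k* = 2.
With the studio holding the right, the workshop must at least compensate total damage at k*: 106 + 182 = 288.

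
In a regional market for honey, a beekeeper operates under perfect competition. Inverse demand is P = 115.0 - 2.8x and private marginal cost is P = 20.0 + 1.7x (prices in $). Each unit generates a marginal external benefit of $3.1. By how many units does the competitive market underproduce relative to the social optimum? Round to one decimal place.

Market equilibrium (private): 20.0 + 1.7x = 115.0 - 2.8x → x_m = 21.1111.
Social marginal cost = private MC − MEB = 16.9 + 1.7x.
Set SMC = demand: 16.9 + 1.7x = 115.0 - 2.8x → x* = 21.8000.
Gap = |21.1111 − 21.8000| = 0.6889.

0.7 units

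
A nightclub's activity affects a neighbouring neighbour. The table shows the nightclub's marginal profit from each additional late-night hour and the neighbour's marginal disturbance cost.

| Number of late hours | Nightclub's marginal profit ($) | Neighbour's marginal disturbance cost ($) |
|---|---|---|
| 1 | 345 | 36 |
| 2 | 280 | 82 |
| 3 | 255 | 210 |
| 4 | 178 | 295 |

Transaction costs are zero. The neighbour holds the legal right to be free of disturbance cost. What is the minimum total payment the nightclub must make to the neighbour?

Efficient level: marginal profit ≥ marginal disturbance cost through level 3, so k* = 3.
With the neighbour holding the right, the nightclub must at least compensate total damage at k*: 36 + 82 + 210 = 328.

$328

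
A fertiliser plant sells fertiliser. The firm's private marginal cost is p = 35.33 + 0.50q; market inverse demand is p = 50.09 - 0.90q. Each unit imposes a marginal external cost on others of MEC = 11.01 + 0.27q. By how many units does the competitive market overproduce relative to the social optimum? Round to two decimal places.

Market equilibrium (private): 35.33 + 0.50q = 50.09 - 0.90q → q_m = 10.5429.
Social marginal cost = private MC + MEC = 46.34 + 0.77q.
Set SMC = demand: 46.34 + 0.77q = 50.09 - 0.90q → q* = 2.2455.
Gap = |10.5429 − 2.2455| = 8.2974.

8.30 units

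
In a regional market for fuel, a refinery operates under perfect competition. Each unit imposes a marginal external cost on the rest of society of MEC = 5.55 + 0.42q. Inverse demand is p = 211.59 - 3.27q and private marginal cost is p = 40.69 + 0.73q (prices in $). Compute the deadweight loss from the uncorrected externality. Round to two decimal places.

Market equilibrium (private): 40.69 + 0.73q = 211.59 - 3.27q → q_m = 42.7250.
Social marginal cost = private MC + MEC = 46.24 + 1.15q.
Set SMC = demand: 46.24 + 1.15q = 211.59 - 3.27q → q* = 37.4095.
Height of the DWL triangle at q_m is SMC(q_m) − demand(q_m) = MEC(q_m) = 23.4945.
DWL = ½ × 5.3155 × 23.4945 = 62.4425.

DWL = $62.44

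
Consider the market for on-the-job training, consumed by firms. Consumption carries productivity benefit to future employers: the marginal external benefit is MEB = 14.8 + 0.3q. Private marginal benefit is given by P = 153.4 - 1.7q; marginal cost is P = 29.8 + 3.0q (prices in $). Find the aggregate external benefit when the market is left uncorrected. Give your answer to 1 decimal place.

Market equilibrium (private): 29.8 + 3.0q = 153.4 - 1.7q → q_m = 26.2979.
Total external benefit = ∫₀^{q_m} (14.8 + 0.3q) dq = 14.8×26.2979 + ½×0.3×26.2979² = 492.9459.

$492.9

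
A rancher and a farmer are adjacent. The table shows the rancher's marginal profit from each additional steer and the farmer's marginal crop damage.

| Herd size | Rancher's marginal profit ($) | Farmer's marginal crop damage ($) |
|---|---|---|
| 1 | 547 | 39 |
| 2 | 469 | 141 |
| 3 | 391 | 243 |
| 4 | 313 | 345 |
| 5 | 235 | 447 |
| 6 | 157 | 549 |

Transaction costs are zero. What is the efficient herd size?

3

Bargaining reaches the level where marginal profit last exceeds marginal crop damage.
That holds through level 3 (391 ≥ 243) but not at 4 (313 < 345).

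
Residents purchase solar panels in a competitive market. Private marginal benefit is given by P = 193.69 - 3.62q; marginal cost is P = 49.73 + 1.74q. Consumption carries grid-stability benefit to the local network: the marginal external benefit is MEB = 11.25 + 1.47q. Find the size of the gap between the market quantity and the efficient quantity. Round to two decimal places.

13.04 units

Market equilibrium (private): 49.73 + 1.74q = 193.69 - 3.62q → q_m = 26.8582.
Social marginal benefit = demand + MEB = 204.94 - 2.15q.
Set SMB = MC: 204.94 - 2.15q = 49.73 + 1.74q → q* = 39.8997.
Gap = |26.8582 − 39.8997| = 13.0415.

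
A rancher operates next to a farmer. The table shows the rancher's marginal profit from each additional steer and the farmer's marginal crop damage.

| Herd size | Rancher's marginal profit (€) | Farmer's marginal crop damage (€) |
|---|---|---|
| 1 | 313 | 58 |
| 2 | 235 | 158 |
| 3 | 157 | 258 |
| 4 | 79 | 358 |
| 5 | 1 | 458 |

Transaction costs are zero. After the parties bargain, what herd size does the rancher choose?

Bargaining reaches the level where marginal profit last exceeds marginal crop damage.
That holds through level 2 (235 ≥ 158) but not at 3 (157 < 258).

2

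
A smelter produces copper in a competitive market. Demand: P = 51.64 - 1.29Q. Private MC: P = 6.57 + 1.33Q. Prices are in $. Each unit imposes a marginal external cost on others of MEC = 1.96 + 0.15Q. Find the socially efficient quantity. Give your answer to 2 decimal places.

Social marginal cost = private MC + MEC = 8.53 + 1.48Q.
Set SMC = demand: 8.53 + 1.48Q = 51.64 - 1.29Q → Q* = 15.5632.

Q* = 15.56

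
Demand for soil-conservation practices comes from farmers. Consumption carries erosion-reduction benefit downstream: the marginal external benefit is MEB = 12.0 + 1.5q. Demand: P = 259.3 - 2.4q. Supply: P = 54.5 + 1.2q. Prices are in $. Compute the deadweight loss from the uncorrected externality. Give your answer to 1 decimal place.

DWL = $2255.7

Market equilibrium (private): 54.5 + 1.2q = 259.3 - 2.4q → q_m = 56.8889.
Social marginal benefit = demand + MEB = 271.3 - 0.9q.
Set SMB = MC: 271.3 - 0.9q = 54.5 + 1.2q → q* = 103.2381.
The loss is the area between SMB and MC from q* to q_m; with linear curves that's a triangle of height MEB(q_m).
DWL = ½ × 46.3492 × 97.3333 = 2255.6603.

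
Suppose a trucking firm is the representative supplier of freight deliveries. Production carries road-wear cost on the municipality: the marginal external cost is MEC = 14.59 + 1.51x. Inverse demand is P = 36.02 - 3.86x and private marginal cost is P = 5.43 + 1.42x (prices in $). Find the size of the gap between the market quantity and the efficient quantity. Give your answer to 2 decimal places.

3.44 units

Market equilibrium (private): 5.43 + 1.42x = 36.02 - 3.86x → x_m = 5.7936.
Social marginal cost = private MC + MEC = 20.02 + 2.93x.
Set SMC = demand: 20.02 + 2.93x = 36.02 - 3.86x → x* = 2.3564.
Gap = |5.7936 − 2.3564| = 3.4372.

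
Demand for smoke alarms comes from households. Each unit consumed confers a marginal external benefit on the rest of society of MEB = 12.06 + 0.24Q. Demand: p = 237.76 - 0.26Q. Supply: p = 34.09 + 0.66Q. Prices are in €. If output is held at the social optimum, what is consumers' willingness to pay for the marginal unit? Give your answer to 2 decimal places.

Social marginal benefit = demand + MEB = 249.82 - 0.02Q.
Set SMB = MC: 249.82 - 0.02Q = 34.09 + 0.66Q → Q* = 317.2500.
Consumer price on the demand curve at Q*: 237.76 − 0.26×317.2500 = 155.2750.

P = €155.28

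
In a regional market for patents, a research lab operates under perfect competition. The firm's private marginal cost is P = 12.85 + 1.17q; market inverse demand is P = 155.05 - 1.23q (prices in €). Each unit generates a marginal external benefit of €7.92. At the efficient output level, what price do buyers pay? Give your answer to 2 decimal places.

Social marginal cost = private MC − MEB = 4.93 + 1.17q.
Set SMC = demand: 4.93 + 1.17q = 155.05 - 1.23q → q* = 62.5500.
Consumer price on the demand curve at q*: 155.05 − 1.23×62.5500 = 78.1135.

P = €78.11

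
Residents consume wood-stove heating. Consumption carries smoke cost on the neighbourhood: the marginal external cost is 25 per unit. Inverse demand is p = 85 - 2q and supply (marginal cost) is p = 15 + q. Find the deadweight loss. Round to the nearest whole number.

Market equilibrium (private): 15 + q = 85 - 2q → q_m = 23.3333.
Social marginal benefit = demand − MEC = 60 - 2q.
Set SMB = MC: 60 - 2q = 15 + q → q* = 15.0000.
Height of the DWL triangle at q_m is MC(q_m) − SMB(q_m) = MEC(q_m) = 25.0000.
DWL = ½ × 8.3333 × 25.0000 = 104.1663.

DWL = 104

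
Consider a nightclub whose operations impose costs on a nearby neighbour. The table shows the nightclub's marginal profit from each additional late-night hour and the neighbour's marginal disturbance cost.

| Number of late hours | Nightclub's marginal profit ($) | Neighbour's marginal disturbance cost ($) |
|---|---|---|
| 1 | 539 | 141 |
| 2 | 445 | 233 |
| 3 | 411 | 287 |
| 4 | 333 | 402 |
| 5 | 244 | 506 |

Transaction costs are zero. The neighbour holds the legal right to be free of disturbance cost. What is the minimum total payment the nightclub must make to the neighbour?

$661

Efficient level: marginal profit ≥ marginal disturbance cost through level 3, so k* = 3.
With the neighbour holding the right, the nightclub must at least compensate total damage at k*: 141 + 233 + 287 = 661.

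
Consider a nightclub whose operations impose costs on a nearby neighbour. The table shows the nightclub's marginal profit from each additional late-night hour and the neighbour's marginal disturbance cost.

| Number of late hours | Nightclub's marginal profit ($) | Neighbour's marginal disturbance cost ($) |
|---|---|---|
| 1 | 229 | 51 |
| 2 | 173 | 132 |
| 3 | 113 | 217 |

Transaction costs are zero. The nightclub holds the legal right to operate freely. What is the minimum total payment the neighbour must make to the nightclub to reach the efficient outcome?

Left alone the nightclub would choose level 3 (marginal profit stays positive).
Efficient level: k* = 2 (marginal profit ≥ marginal disturbance cost through 2).
The neighbour must at least cover the nightclub's forgone profit from cutting 3→2: 113 = 113.

$113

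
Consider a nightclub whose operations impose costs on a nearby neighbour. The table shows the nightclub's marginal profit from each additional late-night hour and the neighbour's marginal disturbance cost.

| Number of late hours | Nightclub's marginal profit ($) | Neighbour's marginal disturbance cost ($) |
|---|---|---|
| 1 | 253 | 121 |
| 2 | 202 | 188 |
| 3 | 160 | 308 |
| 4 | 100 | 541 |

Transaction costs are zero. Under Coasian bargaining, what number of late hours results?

2

Bargaining reaches the level where marginal profit last exceeds marginal disturbance cost.
That holds through level 2 (202 ≥ 188) but not at 3 (160 < 308).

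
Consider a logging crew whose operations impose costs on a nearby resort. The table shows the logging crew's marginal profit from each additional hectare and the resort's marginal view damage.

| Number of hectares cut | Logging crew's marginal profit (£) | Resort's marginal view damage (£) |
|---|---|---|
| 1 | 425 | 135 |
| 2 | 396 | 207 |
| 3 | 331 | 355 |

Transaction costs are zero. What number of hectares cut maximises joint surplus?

Bargaining reaches the level where marginal profit last exceeds marginal view damage.
That holds through level 2 (396 ≥ 207) but not at 3 (331 < 355).

2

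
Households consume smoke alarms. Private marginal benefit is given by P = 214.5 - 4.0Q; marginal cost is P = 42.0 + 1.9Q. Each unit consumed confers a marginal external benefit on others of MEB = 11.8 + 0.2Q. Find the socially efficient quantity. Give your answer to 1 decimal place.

Q* = 32.3

Social marginal benefit = demand + MEB = 226.3 - 3.8Q.
Set SMB = MC: 226.3 - 3.8Q = 42.0 + 1.9Q → Q* = 32.3333.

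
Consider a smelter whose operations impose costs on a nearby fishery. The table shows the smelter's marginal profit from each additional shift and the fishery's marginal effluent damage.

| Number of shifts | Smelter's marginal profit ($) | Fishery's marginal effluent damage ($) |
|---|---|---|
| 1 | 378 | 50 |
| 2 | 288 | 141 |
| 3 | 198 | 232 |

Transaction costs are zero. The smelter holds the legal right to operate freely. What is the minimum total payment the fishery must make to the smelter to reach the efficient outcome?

Left alone the smelter would choose level 3 (marginal profit stays positive).
Efficient level: k* = 2 (marginal profit ≥ marginal effluent damage through 2).
The fishery must at least cover the smelter's forgone profit from cutting 3→2: 198 = 198.

$198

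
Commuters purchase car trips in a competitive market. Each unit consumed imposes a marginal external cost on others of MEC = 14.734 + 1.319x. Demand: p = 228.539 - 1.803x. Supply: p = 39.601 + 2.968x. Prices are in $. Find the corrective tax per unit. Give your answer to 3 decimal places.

tax = $52.464 per unit

Social marginal benefit = demand − MEC = 213.805 - 3.122x.
Set SMB = MC: 213.805 - 3.122x = 39.601 + 2.968x → x* = 28.6049.
The Pigouvian tax equals MEC at x*: 14.734 + 1.319×28.6049 = 52.4639.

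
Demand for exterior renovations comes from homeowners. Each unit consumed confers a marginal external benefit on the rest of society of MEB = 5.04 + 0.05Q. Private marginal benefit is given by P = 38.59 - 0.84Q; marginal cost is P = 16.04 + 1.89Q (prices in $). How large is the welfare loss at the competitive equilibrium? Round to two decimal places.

Market equilibrium (private): 16.04 + 1.89Q = 38.59 - 0.84Q → Q_m = 8.2601.
Social marginal benefit = demand + MEB = 43.63 - 0.79Q.
Set SMB = MC: 43.63 - 0.79Q = 16.04 + 1.89Q → Q* = 10.2948.
Height of the DWL triangle at Q_m is SMB(Q_m) − MC(Q_m) = MEB(Q_m) = 5.4530.
DWL = ½ × 2.0347 × 5.4530 = 5.5476.

DWL = $5.55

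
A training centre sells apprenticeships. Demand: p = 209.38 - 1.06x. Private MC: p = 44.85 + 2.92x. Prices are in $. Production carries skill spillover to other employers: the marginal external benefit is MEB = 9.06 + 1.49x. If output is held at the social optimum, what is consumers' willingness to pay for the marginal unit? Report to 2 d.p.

P = $135.48

Social marginal cost = private MC − MEB = 35.79 + 1.43x.
Set SMC = demand: 35.79 + 1.43x = 209.38 - 1.06x → x* = 69.7149.
Consumer price on the demand curve at x*: 209.38 − 1.06×69.7149 = 135.4822.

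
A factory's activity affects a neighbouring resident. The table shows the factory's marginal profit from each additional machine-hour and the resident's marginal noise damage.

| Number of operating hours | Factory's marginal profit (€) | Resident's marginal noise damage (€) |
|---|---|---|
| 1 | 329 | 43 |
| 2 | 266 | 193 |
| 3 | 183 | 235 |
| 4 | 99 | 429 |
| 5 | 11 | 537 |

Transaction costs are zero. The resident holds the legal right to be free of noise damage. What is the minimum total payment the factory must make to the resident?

Efficient level: marginal profit ≥ marginal noise damage through level 2, so k* = 2.
With the resident holding the right, the factory must at least compensate total damage at k*: 43 + 193 = 236.

€236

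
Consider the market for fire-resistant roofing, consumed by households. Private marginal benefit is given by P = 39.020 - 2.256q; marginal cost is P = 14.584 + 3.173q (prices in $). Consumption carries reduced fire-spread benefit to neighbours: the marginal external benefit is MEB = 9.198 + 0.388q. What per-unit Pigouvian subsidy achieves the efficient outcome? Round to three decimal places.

Social marginal benefit = demand + MEB = 48.218 - 1.868q.
Set SMB = MC: 48.218 - 1.868q = 14.584 + 3.173q → q* = 6.6721.
The Pigouvian subsidy equals MEB at q*: 9.198 + 0.388×6.6721 = 11.7868.

subsidy = $11.787 per unit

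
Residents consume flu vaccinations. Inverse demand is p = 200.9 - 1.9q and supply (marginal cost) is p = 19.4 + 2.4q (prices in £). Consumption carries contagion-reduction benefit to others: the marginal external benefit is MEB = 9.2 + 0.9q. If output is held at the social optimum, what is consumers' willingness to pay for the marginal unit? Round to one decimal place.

P = £94.3

Social marginal benefit = demand + MEB = 210.1 - q.
Set SMB = MC: 210.1 - q = 19.4 + 2.4q → q* = 56.0882.
Consumer price on the demand curve at q*: 200.9 − 1.9×56.0882 = 94.3324.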